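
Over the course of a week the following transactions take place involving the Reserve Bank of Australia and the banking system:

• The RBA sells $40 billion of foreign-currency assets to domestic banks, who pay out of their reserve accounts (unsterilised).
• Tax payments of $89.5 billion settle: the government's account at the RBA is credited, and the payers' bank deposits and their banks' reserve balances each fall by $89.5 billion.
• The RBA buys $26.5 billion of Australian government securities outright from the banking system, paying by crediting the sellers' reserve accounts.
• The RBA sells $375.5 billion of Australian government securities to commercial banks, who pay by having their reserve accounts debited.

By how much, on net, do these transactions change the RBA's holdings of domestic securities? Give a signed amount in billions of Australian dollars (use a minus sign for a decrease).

-$349 billion

FX sale $40 billion: the RBA's securities portfolio is untouched → 0.
Government account inflow $89.5 billion: the RBA's securities portfolio is untouched → 0.
OMO purchase (from banks) $26.5 billion: securities added to the RBA's portfolio → +$26.5B.
OMO sale (to banks) $375.5 billion: securities removed from the RBA's portfolio → −$375.5B.
Net: 0 + 0 + 26.5 − 375.5 = -$349 billion.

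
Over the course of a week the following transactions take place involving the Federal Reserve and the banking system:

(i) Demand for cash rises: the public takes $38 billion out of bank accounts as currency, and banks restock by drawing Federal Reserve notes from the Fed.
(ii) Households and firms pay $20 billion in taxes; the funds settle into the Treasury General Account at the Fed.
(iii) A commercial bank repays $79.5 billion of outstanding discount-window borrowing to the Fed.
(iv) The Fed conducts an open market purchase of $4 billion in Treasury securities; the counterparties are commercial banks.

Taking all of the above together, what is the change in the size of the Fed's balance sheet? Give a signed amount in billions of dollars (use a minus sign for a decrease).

Currency withdrawal $38 billion: only the composition of liabilities changes → 0.
Government account inflow $20 billion: only the composition of liabilities changes → 0.
Discount-window repayment $79.5 billion: a Fed asset is shed → −$79.5B.
OMO purchase (from banks) $4 billion: a Fed asset is acquired → +$4B.
Net: 0 + 0 − 79.5 + 4 = -$75.5 billion.

-$75.5 billion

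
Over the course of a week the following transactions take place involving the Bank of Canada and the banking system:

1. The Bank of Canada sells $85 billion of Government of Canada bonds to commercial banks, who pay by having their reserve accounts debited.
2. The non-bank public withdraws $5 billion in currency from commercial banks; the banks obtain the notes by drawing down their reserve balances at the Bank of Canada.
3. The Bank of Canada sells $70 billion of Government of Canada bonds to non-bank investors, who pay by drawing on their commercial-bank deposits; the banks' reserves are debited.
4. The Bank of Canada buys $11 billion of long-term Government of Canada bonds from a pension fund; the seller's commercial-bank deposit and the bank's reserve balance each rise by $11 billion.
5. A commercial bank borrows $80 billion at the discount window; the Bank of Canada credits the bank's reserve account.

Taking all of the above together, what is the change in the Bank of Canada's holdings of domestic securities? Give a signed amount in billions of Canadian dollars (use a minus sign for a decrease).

-$144 billion

OMO sale (to banks) $85 billion: securities removed from the Bank of Canada's portfolio → −$85B.
Currency withdrawal $5 billion: the Bank of Canada's securities portfolio is untouched → 0.
Asset sale (to non-banks) $70 billion: securities removed from the Bank of Canada's portfolio → −$70B.
Asset purchase (from non-banks) $11 billion: securities added to the Bank of Canada's portfolio → +$11B.
Discount-window loan $80 billion: the Bank of Canada's securities portfolio is untouched → 0.
Net: −85 + 0 − 70 + 11 + 0 = -$144 billion.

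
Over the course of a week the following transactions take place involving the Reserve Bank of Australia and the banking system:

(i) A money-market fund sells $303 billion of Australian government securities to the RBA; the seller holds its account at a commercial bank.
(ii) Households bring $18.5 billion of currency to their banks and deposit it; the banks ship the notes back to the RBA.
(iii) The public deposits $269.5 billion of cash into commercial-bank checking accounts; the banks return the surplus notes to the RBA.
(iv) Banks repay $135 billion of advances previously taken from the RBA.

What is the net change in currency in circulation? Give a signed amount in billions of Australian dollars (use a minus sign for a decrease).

-$288 billion

RBA balance sheet:
  Assets:      Securities +$303B, Loans to banks −$135B
  Liabilities: Bank reserves +$456B, Currency in circulation −$288B
Commercial banking system:
  Assets:      Reserves at CB +$456B
  Liabilities: Checkable deposits +$591B, Borrowings from CB −$135B
So the change in currency in circulation is -$288 billion.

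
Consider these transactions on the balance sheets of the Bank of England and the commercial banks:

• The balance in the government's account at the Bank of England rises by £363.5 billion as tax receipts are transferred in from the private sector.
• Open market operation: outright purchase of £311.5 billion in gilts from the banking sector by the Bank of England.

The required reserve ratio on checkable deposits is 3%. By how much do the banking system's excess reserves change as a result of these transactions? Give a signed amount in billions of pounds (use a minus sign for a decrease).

Government account inflow £363.5 billion: reserves −£363.5B, deposits −£363.5B.
OMO purchase (from banks) £311.5 billion: reserves +£311.5B, deposits 0.
Totals: Δreserves = −£52B, Δdeposits = −£363.5B.
Δrequired reserves = 3% × −£363.5B = −£10.905B.
Δexcess reserves = Δreserves − Δrequired = −£52B − (−£10.905B) = -£41.095 billion.

-£41.095 billion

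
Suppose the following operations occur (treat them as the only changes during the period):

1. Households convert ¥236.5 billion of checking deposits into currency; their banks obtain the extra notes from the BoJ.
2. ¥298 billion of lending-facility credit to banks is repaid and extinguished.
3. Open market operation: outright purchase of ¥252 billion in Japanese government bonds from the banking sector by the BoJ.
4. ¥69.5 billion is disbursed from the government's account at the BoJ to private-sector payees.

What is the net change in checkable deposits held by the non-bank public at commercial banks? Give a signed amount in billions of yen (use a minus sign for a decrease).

-¥167 billion

Currency withdrawal ¥236.5 billion: non-bank counterparties' bank balances fall → −¥236.5B.
Discount-window repayment ¥298 billion: the counterparty is a bank, so public deposits are unchanged → 0.
OMO purchase (from banks) ¥252 billion: the counterparty is a bank, so public deposits are unchanged → 0.
Government spending ¥69.5 billion: non-bank counterparties' bank balances rise → +¥69.5B.
Net: −236.5 + 0 + 0 + 69.5 = -¥167 billion.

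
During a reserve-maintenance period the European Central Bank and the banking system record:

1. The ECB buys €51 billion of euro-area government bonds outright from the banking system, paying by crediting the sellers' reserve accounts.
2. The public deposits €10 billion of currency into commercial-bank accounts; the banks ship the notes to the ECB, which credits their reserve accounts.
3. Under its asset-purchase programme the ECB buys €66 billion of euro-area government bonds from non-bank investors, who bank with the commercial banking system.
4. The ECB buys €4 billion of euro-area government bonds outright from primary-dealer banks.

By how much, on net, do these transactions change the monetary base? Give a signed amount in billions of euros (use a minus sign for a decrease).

OMO purchase (from banks) €51 billion: ECB balance sheet expands → +€51B.
Currency deposit €10 billion: just a shift between currency and reserves — both are base money → 0.
Asset purchase (from non-banks) €66 billion: ECB balance sheet expands → +€66B.
OMO purchase (from banks) €4 billion: ECB balance sheet expands → +€4B.
Net: 51 + 0 + 66 + 4 = +€121 billion.

+€121 billion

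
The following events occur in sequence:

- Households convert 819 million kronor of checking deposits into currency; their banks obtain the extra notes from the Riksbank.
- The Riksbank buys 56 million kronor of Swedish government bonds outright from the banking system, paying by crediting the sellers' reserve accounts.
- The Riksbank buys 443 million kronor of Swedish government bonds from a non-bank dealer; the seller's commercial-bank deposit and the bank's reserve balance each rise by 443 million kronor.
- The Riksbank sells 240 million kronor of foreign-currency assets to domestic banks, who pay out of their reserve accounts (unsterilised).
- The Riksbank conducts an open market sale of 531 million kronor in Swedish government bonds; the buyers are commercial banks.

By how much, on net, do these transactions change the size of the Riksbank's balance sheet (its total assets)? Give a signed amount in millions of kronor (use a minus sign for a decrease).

Riksbank balance sheet:
  Assets:      Securities −32M, Foreign assets −240M
  Liabilities: Bank reserves −1091M, Currency in circulation +819M
Commercial banking system:
  Assets:      Reserves at CB −1091M, Securities +475M, Foreign assets +240M
  Liabilities: Checkable deposits −376M
Change in total Riksbank assets = -272 million.

-272 million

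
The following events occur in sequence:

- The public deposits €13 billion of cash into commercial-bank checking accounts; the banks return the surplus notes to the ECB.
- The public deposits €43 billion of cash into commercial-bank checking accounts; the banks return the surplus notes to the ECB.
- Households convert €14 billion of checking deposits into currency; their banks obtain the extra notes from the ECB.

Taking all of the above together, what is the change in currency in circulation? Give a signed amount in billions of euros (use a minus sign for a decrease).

-€42 billion

Currency deposit €13 billion: notes return to the central bank → −€13B.
Currency deposit €43 billion: notes return to the central bank → −€43B.
Currency withdrawal €14 billion: notes leave the central bank → +€14B.
Net: −13 − 43 + 14 = -€42 billion.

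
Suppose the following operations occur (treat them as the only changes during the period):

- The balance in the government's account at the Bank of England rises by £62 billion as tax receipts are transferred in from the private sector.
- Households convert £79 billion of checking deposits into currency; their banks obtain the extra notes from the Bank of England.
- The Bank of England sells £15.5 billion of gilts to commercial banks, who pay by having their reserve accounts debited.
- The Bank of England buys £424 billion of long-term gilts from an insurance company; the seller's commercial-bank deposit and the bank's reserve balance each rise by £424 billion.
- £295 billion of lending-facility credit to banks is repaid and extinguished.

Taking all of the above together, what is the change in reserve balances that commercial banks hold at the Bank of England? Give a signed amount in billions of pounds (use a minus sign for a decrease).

Government account inflow £62 billion: funds move from bank reserves into the government account → −£62B.
Currency withdrawal £79 billion: banks swap reserves for currency → −£79B.
OMO sale (to banks) £15.5 billion: the buying banks pay out of their reserve balances → −£15.5B.
Asset purchase (from non-banks) £424 billion: the Bank of England pays by crediting reserve accounts → +£424B.
Discount-window repayment £295 billion: repayment is debited from reserves → −£295B.
Net: −62 − 79 − 15.5 + 424 − 295 = -£27.5 billion.

-£27.5 billion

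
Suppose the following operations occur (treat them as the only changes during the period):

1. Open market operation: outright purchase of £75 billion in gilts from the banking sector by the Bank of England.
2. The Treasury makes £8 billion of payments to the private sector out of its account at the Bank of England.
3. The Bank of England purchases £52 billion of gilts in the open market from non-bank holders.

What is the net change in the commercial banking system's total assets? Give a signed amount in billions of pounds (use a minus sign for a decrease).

OMO purchase (from banks) £75 billion: just an asset swap on bank balance sheets → 0.
Government spending £8 billion: bank balance sheets expand → +£8B.
Asset purchase (from non-banks) £52 billion: bank balance sheets expand → +£52B.
Net: 0 + 8 + 52 = +£60 billion.

+£60 billion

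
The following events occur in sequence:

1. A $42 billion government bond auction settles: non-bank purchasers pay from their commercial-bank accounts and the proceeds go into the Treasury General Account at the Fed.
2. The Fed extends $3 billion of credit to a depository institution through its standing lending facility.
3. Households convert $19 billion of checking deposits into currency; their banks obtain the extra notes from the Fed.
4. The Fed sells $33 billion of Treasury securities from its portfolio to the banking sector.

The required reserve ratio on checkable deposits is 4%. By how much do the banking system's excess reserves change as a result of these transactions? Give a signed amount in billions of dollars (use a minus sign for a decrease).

Government account inflow $42 billion: reserves −$42B, deposits −$42B.
Discount-window loan $3 billion: reserves +$3B, deposits 0.
Currency withdrawal $19 billion: reserves −$19B, deposits −$19B.
OMO sale (to banks) $33 billion: reserves −$33B, deposits 0.
Totals: Δreserves = −$91B, Δdeposits = −$61B.
Δrequired reserves = 4% × −$61B = −$2.44B.
Δexcess reserves = Δreserves − Δrequired = −$91B − (−$2.44B) = -$88.56 billion.

-$88.56 billion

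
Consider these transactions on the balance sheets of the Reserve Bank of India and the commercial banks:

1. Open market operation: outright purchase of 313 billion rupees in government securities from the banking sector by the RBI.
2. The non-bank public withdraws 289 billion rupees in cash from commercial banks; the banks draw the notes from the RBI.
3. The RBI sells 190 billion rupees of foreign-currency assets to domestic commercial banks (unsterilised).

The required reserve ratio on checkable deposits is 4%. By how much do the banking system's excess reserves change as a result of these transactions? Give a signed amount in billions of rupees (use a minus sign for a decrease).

OMO purchase (from banks) 313 billion rupees: reserves +313B, deposits 0.
Currency withdrawal 289 billion rupees: reserves −289B, deposits −289B.
FX sale 190 billion rupees: reserves −190B, deposits 0.
Totals: Δreserves = −166B, Δdeposits = −289B.
Δrequired reserves = 4% × −289B = −11.56B.
Δexcess reserves = Δreserves − Δrequired = −166B − (−11.56B) = -154.44 billion.

-154.44 billion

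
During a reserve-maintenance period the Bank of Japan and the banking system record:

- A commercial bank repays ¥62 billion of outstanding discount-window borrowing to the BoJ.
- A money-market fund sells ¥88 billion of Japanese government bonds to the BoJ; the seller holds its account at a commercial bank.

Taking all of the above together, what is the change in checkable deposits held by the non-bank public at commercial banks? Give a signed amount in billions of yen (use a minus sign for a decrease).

+¥88 billion

Discount-window repayment ¥62 billion: the counterparty is a bank, so public deposits are unchanged → 0.
Asset purchase (from non-banks) ¥88 billion: non-bank counterparties' bank balances rise → +¥88B.
Net: 0 + 88 = +¥88 billion.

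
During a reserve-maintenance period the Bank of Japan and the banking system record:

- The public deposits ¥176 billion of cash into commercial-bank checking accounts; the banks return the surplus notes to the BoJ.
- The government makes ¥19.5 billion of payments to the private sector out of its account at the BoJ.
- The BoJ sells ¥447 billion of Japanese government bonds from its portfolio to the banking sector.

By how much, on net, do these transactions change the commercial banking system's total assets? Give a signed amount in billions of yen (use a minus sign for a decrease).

Currency deposit ¥176 billion: bank balance sheets expand → +¥176B.
Government spending ¥19.5 billion: bank balance sheets expand → +¥19.5B.
OMO sale (to banks) ¥447 billion: just an asset swap on bank balance sheets → 0.
Net: 176 + 19.5 + 0 = +¥195.5 billion.

+¥195.5 billion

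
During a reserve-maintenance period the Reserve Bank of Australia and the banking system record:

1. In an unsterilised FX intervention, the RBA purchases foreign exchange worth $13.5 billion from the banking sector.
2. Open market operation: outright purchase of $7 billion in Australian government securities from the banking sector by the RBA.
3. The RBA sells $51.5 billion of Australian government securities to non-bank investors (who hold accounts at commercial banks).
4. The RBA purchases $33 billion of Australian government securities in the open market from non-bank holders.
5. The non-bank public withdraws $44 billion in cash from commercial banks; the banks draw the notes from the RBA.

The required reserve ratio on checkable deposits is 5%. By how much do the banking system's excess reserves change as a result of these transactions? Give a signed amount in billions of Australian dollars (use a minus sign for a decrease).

-$38.875 billion

FX purchase $13.5 billion: reserves +$13.5B, deposits 0.
OMO purchase (from banks) $7 billion: reserves +$7B, deposits 0.
Asset sale (to non-banks) $51.5 billion: reserves −$51.5B, deposits −$51.5B.
Asset purchase (from non-banks) $33 billion: reserves +$33B, deposits +$33B.
Currency withdrawal $44 billion: reserves −$44B, deposits −$44B.
Totals: Δreserves = −$42B, Δdeposits = −$62.5B.
Δrequired reserves = 5% × −$62.5B = −$3.125B.
Δexcess reserves = Δreserves − Δrequired = −$42B − (−$3.125B) = -$38.875 billion.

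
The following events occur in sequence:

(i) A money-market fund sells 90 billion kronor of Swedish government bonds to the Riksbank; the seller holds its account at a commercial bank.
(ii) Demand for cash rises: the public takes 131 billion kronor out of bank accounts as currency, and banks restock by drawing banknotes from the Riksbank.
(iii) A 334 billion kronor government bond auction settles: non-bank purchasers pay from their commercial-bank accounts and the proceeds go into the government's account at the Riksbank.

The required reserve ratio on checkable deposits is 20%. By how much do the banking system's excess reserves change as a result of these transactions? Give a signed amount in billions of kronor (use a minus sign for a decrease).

Asset purchase (from non-banks) 90 billion kronor: reserves +90B, deposits +90B.
Currency withdrawal 131 billion kronor: reserves −131B, deposits −131B.
Government account inflow 334 billion kronor: reserves −334B, deposits −334B.
Totals: Δreserves = −375B, Δdeposits = −375B.
Δrequired reserves = 20% × −375B = −75B.
Δexcess reserves = Δreserves − Δrequired = −375B − (−75B) = -300 billion.

-300 billion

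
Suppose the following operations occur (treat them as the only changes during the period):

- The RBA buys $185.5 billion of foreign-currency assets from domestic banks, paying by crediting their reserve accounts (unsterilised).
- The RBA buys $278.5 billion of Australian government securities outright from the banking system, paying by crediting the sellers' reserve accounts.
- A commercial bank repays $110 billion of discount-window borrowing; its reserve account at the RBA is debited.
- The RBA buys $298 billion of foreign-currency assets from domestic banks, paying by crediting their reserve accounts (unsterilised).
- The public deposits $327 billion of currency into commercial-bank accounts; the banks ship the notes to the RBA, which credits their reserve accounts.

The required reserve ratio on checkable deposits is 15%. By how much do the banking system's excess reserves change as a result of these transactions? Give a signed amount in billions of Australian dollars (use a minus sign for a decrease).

FX purchase $185.5 billion: reserves +$185.5B, deposits 0.
OMO purchase (from banks) $278.5 billion: reserves +$278.5B, deposits 0.
Discount-window repayment $110 billion: reserves −$110B, deposits 0.
FX purchase $298 billion: reserves +$298B, deposits 0.
Currency deposit $327 billion: reserves +$327B, deposits +$327B.
Totals: Δreserves = +$979B, Δdeposits = +$327B.
Δrequired reserves = 15% × +$327B = +$49.05B.
Δexcess reserves = Δreserves − Δrequired = +$979B − (+$49.05B) = +$929.95 billion.

+$929.95 billion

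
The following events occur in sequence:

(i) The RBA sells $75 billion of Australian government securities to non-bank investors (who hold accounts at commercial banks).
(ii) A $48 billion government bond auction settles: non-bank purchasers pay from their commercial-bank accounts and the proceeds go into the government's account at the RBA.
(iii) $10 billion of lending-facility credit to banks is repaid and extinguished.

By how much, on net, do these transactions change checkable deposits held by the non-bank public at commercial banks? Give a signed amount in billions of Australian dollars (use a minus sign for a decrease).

Asset sale (to non-banks) $75 billion: non-bank counterparties' bank balances fall → −$75B.
Government account inflow $48 billion: non-bank counterparties' bank balances fall → −$48B.
Discount-window repayment $10 billion: the counterparty is a bank, so public deposits are unchanged → 0.
Net: −75 − 48 + 0 = -$123 billion.

-$123 billion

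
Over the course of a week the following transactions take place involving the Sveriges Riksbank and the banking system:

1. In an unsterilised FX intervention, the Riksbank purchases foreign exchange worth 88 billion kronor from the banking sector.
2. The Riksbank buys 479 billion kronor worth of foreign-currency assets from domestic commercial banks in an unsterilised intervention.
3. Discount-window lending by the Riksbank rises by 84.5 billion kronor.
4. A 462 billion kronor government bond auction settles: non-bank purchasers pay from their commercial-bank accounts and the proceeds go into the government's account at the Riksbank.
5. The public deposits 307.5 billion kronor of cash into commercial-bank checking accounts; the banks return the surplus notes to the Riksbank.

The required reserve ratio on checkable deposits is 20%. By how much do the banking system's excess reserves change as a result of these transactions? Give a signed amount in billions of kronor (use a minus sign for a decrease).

FX purchase 88 billion kronor: reserves +88B, deposits 0.
FX purchase 479 billion kronor: reserves +479B, deposits 0.
Discount-window loan 84.5 billion kronor: reserves +84.5B, deposits 0.
Government account inflow 462 billion kronor: reserves −462B, deposits −462B.
Currency deposit 307.5 billion kronor: reserves +307.5B, deposits +307.5B.
Totals: Δreserves = +497B, Δdeposits = −154.5B.
Δrequired reserves = 20% × −154.5B = −30.9B.
Δexcess reserves = Δreserves − Δrequired = +497B − (−30.9B) = +527.9 billion.

+527.9 billion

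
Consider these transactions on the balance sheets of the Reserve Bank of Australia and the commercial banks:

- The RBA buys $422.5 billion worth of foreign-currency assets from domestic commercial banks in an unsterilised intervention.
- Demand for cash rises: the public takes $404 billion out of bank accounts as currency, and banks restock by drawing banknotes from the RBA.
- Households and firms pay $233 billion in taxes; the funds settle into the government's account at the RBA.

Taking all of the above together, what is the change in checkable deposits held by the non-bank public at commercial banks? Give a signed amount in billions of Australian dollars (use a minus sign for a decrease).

RBA balance sheet:
  Assets:      Foreign assets +$422.5B
  Liabilities: Bank reserves −$214.5B, Currency in circulation +$404B, Government deposits +$233B
Commercial banking system:
  Assets:      Reserves at CB −$214.5B, Foreign assets −$422.5B
  Liabilities: Checkable deposits −$637B
So the change in checkable deposits held by the non-bank public at commercial banks is -$637 billion.

-$637 billion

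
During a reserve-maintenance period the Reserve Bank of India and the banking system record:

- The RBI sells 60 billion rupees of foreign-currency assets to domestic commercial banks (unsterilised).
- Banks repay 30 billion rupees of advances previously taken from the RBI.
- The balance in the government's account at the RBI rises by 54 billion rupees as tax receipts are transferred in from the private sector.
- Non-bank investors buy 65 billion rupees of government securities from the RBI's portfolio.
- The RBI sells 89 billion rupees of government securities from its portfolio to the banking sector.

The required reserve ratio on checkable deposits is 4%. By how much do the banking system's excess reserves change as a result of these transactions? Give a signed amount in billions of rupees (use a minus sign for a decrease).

-293.24 billion

FX sale 60 billion rupees: reserves −60B, deposits 0.
Discount-window repayment 30 billion rupees: reserves −30B, deposits 0.
Government account inflow 54 billion rupees: reserves −54B, deposits −54B.
Asset sale (to non-banks) 65 billion rupees: reserves −65B, deposits −65B.
OMO sale (to banks) 89 billion rupees: reserves −89B, deposits 0.
Totals: Δreserves = −298B, Δdeposits = −119B.
Δrequired reserves = 4% × −119B = −4.76B.
Δexcess reserves = Δreserves − Δrequired = −298B − (−4.76B) = -293.24 billion.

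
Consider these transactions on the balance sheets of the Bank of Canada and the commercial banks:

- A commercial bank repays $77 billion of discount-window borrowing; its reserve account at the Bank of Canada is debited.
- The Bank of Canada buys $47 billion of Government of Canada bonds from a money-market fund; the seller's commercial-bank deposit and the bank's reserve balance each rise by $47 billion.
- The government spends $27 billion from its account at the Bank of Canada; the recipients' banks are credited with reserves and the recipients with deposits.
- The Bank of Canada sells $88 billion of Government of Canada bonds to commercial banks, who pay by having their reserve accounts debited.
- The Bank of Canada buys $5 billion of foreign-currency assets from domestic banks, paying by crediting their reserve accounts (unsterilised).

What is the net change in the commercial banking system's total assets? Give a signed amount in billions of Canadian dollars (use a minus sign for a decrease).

-$3 billion

Discount-window repayment $77 billion: bank balance sheets shrink → −$77B.
Asset purchase (from non-banks) $47 billion: bank balance sheets expand → +$47B.
Government spending $27 billion: bank balance sheets expand → +$27B.
OMO sale (to banks) $88 billion: just an asset swap on bank balance sheets → 0.
FX purchase $5 billion: just an asset swap on bank balance sheets → 0.
Net: −77 + 47 + 27 + 0 + 0 = -$3 billion.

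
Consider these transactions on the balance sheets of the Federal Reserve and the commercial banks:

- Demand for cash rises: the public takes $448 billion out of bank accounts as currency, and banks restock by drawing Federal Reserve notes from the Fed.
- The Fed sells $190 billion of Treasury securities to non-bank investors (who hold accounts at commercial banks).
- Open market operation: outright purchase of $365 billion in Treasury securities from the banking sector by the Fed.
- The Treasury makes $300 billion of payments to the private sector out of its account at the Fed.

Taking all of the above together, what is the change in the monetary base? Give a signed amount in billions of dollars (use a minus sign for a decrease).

Fed balance sheet:
  Assets:      Securities +$175B
  Liabilities: Bank reserves +$27B, Currency in circulation +$448B, Government deposits −$300B
Commercial banking system:
  Assets:      Reserves at CB +$27B, Securities −$365B
  Liabilities: Checkable deposits −$338B
Monetary base = currency + reserves: +$448B + (+$27B) = +$475 billion.

+$475 billion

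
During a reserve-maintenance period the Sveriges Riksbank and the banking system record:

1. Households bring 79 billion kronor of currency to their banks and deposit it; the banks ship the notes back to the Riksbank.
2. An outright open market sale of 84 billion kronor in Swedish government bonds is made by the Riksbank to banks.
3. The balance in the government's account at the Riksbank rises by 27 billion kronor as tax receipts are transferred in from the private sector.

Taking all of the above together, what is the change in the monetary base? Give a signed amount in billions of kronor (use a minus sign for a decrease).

Riksbank balance sheet:
  Assets:      Securities −84B
  Liabilities: Bank reserves −32B, Currency in circulation −79B, Government deposits +27B
Commercial banking system:
  Assets:      Reserves at CB −32B, Securities +84B
  Liabilities: Checkable deposits +52B
Monetary base = currency + reserves: −79B + (−32B) = -111 billion.

-111 billion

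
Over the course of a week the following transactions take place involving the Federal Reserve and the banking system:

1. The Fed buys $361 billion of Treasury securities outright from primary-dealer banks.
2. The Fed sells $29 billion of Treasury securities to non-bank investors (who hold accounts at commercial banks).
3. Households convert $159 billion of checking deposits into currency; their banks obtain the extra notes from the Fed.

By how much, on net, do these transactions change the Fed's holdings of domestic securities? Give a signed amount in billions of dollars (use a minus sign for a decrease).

Fed balance sheet:
  Assets:      Securities +$332B
  Liabilities: Bank reserves +$173B, Currency in circulation +$159B
So the change in the Fed's holdings of domestic securities is +$332 billion.

+$332 billion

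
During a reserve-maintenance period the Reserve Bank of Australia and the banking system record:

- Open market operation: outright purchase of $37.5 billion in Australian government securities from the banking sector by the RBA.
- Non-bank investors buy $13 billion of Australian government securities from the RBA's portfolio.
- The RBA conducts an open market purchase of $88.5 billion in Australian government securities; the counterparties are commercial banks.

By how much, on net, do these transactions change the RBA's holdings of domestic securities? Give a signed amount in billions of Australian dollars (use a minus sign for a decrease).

OMO purchase (from banks) $37.5 billion: securities added to the RBA's portfolio → +$37.5B.
Asset sale (to non-banks) $13 billion: securities removed from the RBA's portfolio → −$13B.
OMO purchase (from banks) $88.5 billion: securities added to the RBA's portfolio → +$88.5B.
Net: 37.5 − 13 + 88.5 = +$113 billion.

+$113 billion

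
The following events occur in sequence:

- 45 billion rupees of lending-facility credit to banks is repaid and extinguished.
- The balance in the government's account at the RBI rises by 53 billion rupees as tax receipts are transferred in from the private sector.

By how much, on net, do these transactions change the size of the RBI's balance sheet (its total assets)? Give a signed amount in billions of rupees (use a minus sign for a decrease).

Discount-window repayment 45 billion rupees: an RBI asset is shed → −45B.
Government account inflow 53 billion rupees: only the composition of liabilities changes → 0.
Net: −45 + 0 = -45 billion.

-45 billion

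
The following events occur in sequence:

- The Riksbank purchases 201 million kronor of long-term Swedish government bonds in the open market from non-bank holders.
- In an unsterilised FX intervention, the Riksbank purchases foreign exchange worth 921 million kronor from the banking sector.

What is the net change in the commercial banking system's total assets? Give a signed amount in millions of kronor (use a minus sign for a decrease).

Asset purchase (from non-banks) 201 million kronor: bank balance sheets expand → +201M.
FX purchase 921 million kronor: just an asset swap on bank balance sheets → 0.
Net: 201 + 0 = +201 million.

+201 million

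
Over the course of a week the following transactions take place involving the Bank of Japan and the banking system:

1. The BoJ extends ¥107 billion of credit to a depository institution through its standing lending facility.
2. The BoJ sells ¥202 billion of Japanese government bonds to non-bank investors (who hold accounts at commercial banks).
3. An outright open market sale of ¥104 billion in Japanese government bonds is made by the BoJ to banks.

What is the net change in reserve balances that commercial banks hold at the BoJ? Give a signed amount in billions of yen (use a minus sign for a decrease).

BoJ balance sheet:
  Assets:      Securities −¥306B, Loans to banks +¥107B
  Liabilities: Bank reserves −¥199B
So the change in reserve balances that commercial banks hold at the BoJ is -¥199 billion.

-¥199 billion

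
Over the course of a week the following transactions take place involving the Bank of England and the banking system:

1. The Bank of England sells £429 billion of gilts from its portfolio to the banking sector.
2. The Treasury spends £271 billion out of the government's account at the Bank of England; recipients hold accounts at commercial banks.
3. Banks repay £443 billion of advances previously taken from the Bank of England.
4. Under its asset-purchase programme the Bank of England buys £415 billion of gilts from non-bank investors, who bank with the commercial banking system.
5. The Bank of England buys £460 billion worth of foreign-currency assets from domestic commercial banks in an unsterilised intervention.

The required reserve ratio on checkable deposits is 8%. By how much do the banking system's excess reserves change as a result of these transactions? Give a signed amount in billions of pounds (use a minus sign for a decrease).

OMO sale (to banks) £429 billion: reserves −£429B, deposits 0.
Government spending £271 billion: reserves +£271B, deposits +£271B.
Discount-window repayment £443 billion: reserves −£443B, deposits 0.
Asset purchase (from non-banks) £415 billion: reserves +£415B, deposits +£415B.
FX purchase £460 billion: reserves +£460B, deposits 0.
Totals: Δreserves = +£274B, Δdeposits = +£686B.
Δrequired reserves = 8% × +£686B = +£54.88B.
Δexcess reserves = Δreserves − Δrequired = +£274B − (+£54.88B) = +£219.12 billion.

+£219.12 billion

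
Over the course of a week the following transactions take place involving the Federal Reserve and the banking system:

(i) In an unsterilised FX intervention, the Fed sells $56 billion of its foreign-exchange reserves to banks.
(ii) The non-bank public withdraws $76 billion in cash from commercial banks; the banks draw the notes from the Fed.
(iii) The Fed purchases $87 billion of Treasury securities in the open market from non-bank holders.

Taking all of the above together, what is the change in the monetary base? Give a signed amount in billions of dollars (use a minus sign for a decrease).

Fed balance sheet:
  Assets:      Securities +$87B, Foreign assets −$56B
  Liabilities: Bank reserves −$45B, Currency in circulation +$76B
Commercial banking system:
  Assets:      Reserves at CB −$45B, Foreign assets +$56B
  Liabilities: Checkable deposits +$11B
Monetary base = currency + reserves: +$76B + (−$45B) = +$31 billion.

+$31 billion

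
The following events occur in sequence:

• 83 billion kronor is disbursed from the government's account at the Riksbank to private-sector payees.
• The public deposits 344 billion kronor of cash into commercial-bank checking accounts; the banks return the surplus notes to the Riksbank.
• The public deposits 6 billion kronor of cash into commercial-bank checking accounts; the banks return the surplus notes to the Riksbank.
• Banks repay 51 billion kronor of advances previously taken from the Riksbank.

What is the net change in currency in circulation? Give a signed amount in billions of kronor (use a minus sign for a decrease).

-350 billion

Government spending 83 billion kronor: no currency enters or leaves circulation → 0.
Currency deposit 344 billion kronor: notes return to the central bank → −344B.
Currency deposit 6 billion kronor: notes return to the central bank → −6B.
Discount-window repayment 51 billion kronor: no currency enters or leaves circulation → 0.
Net: 0 − 344 − 6 + 0 = -350 billion.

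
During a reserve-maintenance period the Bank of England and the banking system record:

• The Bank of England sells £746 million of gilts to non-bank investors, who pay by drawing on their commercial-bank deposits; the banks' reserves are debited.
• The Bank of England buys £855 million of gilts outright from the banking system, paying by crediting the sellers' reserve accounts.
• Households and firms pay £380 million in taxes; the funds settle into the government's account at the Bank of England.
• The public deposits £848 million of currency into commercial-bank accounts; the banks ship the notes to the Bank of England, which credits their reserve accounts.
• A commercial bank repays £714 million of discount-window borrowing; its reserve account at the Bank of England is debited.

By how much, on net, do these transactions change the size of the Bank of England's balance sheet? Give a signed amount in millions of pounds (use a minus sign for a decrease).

Bank of England balance sheet:
  Assets:      Securities +£109M, Loans to banks −£714M
  Liabilities: Bank reserves −£137M, Currency in circulation −£848M, Government deposits +£380M
Change in total Bank of England assets = -£605 million.

-£605 million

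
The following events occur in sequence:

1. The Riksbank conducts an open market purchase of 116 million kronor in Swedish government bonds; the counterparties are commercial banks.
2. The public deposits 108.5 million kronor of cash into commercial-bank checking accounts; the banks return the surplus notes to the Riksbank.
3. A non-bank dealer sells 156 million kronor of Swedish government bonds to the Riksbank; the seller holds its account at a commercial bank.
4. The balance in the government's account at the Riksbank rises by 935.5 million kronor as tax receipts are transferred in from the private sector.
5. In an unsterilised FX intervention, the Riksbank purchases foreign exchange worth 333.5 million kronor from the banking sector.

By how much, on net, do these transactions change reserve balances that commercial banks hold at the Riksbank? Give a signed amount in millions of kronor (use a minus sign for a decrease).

-221.5 million

OMO purchase (from banks) 116 million kronor: the Riksbank pays by crediting reserve accounts → +116M.
Currency deposit 108.5 million kronor: returned notes are swapped for reserve credit → +108.5M.
Asset purchase (from non-banks) 156 million kronor: the Riksbank pays by crediting reserve accounts → +156M.
Government account inflow 935.5 million kronor: funds move from bank reserves into the government account → −935.5M.
FX purchase 333.5 million kronor: the Riksbank pays by crediting reserve accounts → +333.5M.
Net: 116 + 108.5 + 156 − 935.5 + 333.5 = -221.5 million.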